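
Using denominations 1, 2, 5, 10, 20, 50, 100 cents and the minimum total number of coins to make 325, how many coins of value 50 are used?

Use the largest denomination that fits, subtract, and repeat.
325 − 3×100→25 − 1×20→5 − 1×5→0
Count of 50: 0

0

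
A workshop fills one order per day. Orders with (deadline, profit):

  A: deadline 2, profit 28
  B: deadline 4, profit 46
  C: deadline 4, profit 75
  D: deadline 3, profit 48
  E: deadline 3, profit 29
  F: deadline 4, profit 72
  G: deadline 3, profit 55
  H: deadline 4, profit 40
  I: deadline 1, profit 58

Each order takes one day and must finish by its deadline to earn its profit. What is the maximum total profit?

Take jobs in profit order; each goes to the latest open slot no later than its deadline.
By profit: C(d4,75), F(d4,72), I(d1,58), G(d3,55), D(d3,48), B(d4,46), H(d4,40), E(d3,29), A(d2,28)
C→slot 4; F→slot 3; I→slot 1; G→slot 2; D skipped; B skipped; H skipped; E skipped; A skipped.
Profit = 58 + 55 + 72 + 75 = 260

260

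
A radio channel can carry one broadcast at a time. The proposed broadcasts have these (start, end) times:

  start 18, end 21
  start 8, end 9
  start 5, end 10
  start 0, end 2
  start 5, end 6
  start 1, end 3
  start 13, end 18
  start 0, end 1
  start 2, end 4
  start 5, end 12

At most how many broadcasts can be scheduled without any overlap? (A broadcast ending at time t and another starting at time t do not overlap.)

6

Order by finish time; keep every interval that doesn't clash with the previous kept one.
By end time: (0,1), (0,2), (1,3), (2,4), (5,6), (8,9), (5,10), (5,12), (13,18), (18,21).
Pick (0,1); next start ≥ 1 → (1,3); next start ≥ 3 → (5,6); next start ≥ 6 → (8,9); next start ≥ 9 → (13,18); next start ≥ 18 → (18,21).
Selected 6 broadcasts.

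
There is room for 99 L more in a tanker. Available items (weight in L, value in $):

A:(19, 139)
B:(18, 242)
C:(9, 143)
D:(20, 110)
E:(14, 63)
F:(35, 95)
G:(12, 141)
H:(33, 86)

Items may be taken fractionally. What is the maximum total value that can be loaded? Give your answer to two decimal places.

Sort by value per unit weight and fill in that order.
Ratios (sorted): C 15.89, B 13.44, G 11.75, A 7.32, D 5.50, E 4.50, F 2.71, H 2.61
take C (9 @ 143); take B (18 @ 242); take G (12 @ 141); take A (19 @ 139); take D (20 @ 110); take E (14 @ 63); take 7/35 of F → 19.00. Capacity used 99/99.
Total value = 857.00

857.00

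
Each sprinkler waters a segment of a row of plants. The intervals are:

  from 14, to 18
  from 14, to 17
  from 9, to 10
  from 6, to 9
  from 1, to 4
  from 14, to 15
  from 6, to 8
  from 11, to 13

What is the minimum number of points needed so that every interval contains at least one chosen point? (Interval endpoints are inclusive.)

5

Sorted: [1,4] [6,8] [6,9] [9,10] [11,13] [14,15] [14,17] [14,18]
{[1,4]} hit by 4; {[6,8],[6,9]} hit by 8; {[9,10]} hit by 10; {[11,13]} hit by 13; {[14,15],[14,17],[14,18]} hit by 15.
Points: 4, 8, 10, 13, 15 (5 total).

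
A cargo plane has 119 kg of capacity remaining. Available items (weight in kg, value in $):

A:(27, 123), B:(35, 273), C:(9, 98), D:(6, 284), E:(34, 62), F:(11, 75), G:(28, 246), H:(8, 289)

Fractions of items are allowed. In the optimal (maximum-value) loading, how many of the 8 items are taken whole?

Greedy by value/weight ratio, highest first.
Ratios (sorted): D 47.33, H 36.12, C 10.89, G 8.79, B 7.80, F 6.82, A 4.56, E 1.82
take D (6 @ 284); take H (8 @ 289); take C (9 @ 98); take G (28 @ 246); take B (35 @ 273); take F (11 @ 75); take 22/27 of A → 100.22. Capacity used 119/119.
6 item(s) taken whole; one partial (take 22/27 of A).

6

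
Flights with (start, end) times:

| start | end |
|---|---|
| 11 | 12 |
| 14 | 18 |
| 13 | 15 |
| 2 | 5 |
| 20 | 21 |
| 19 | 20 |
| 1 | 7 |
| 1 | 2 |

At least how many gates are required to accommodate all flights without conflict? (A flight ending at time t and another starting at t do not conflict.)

Count concurrent intervals with a sweep; the peak is the room count.
Events (time:±→running): 1:+→1 1:+→2 … peak 2.

2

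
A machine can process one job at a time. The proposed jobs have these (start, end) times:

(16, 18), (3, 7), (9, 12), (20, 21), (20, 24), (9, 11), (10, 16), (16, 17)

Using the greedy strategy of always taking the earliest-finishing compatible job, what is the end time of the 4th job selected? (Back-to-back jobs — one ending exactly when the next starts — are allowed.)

Greedy by earliest finish: after sorting by end time, pick each interval compatible with the last pick.
By end time: (3,7), (9,11), (9,12), (10,16), (16,17), (16,18), (20,21), (20,24).
Pick (3,7); next start ≥ 7 → (9,11); next start ≥ 11 → (16,17); next start ≥ 17 → (20,21).
Selected: (3,7) (9,11) (16,17) (20,21)

21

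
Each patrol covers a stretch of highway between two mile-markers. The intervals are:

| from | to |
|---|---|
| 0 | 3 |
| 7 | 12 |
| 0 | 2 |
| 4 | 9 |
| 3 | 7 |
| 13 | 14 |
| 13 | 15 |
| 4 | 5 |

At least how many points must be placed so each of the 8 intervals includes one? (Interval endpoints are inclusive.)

Process intervals by earliest right end; each time one isn't hit yet, stab at its right endpoint.
By right end: [0,2]  [0,3]  [4,5]  [3,7]  [4,9]  [7,12]  [13,14]  [13,15]
[0,2] uncovered → point at 2; [4,5] uncovered → point at 5; [7,12] uncovered → point at 12; [13,14] uncovered → point at 14.
Points: 2, 5, 12, 14 (4 total).

4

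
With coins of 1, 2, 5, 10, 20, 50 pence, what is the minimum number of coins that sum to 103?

4

Use the largest denomination that fits, subtract, and repeat.
103 = 2×50 + 1×2 + 1×1
Total coins = 2 + 1 + 1 = 4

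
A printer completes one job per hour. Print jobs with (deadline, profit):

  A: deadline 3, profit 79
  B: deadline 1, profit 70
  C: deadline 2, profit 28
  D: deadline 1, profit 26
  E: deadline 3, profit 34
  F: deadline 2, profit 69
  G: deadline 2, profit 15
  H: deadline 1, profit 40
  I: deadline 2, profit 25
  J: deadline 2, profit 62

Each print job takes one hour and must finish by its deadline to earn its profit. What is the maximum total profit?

Sort by profit descending; place each in the latest free slot ≤ its deadline.
Profit order: A=79 B=70 F=69 J=62 H=40 E=34 C=28 D=26 I=25 G=15
Assign: A→slot 3, B→slot 1, F→slot 2, J skipped, H skipped, E skipped, C skipped, D skipped, I skipped, G skipped.
Slots: [1:B] [2:F] [3:A]
Profit = 70 + 69 + 79 = 218

218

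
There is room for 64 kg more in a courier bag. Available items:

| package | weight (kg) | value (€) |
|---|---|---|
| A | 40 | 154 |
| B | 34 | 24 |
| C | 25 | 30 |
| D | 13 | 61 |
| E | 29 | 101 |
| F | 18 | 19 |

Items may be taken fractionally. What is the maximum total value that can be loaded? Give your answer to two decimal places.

Greedy by value/weight ratio, highest first.
Ratios (sorted): D 4.69, A 3.85, E 3.48, C 1.20, F 1.06, B 0.71
take D (13 @ 61); take A (40 @ 154); take 11/29 of E → 38.31. Capacity used 64/64.
Total value = 253.31

253.31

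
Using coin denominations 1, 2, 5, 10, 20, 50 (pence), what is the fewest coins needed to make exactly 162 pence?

Use the largest denomination that fits, subtract, and repeat.
162 = 3×50 + 1×10 + 1×2
Total coins = 3 + 1 + 1 = 5

5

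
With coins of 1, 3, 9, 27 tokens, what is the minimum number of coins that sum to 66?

Use the largest denomination that fits, subtract, and repeat.
66 − 2×27→12 − 1×9→3 − 1×3→0
Total coins = 2 + 1 + 1 = 4

4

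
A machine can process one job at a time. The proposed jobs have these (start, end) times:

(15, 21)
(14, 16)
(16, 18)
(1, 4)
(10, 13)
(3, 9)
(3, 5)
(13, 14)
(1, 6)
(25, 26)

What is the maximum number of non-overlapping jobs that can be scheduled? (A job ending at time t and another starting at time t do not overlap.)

6

Greedy by earliest finish: after sorting by end time, pick each interval compatible with the last pick.
Sorted by end: (1,4)  (3,5)  (1,6)  (3,9)  (10,13)  (13,14)  (14,16)  (16,18)  (15,21)  (25,26)
take (1,4); skip (3,5); skip (3,9); take (10,13); take (13,14); take (14,16); take (16,18); take (25,26).
Selected 6 jobs.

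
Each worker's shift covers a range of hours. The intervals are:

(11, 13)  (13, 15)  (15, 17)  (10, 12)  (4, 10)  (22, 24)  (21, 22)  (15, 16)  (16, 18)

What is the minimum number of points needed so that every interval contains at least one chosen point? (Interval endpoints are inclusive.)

4

Sorted: [4,10] [10,12] [11,13] [13,15] [15,16] [15,17] [16,18] [21,22] [22,24]
{[4,10],[10,12]} hit by 10; {[11,13],[13,15]} hit by 13; {[15,16],[15,17],[16,18]} hit by 16; {[21,22],[22,24]} hit by 22.
Points: 10, 13, 16, 22 (4 total).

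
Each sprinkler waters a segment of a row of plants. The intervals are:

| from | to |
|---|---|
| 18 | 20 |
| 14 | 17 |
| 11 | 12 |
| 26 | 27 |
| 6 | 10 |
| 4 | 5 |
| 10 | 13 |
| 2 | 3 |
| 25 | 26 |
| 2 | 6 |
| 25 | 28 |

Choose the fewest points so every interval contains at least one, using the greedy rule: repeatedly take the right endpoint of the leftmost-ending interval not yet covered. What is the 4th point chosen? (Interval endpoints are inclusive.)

12

Sort by right endpoint; whenever an interval is uncovered, place a point at its right end.
By right end: [2,3]  [4,5]  [2,6]  [6,10]  [11,12]  [10,13]  [14,17]  [18,20]  [25,26]  [26,27]  [25,28]
[2,3] uncovered → point at 3; [4,5] uncovered → point at 5; [6,10] uncovered → point at 10; [11,12] uncovered → point at 12; [14,17] uncovered → point at 17; [18,20] uncovered → point at 20; [25,26] uncovered → point at 26.
Points: 3, 5, 10, 12, 17, 20, 26 (7 total).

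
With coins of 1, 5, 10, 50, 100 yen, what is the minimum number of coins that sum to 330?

6

330 = 3×100 + 3×10
Total coins = 3 + 3 = 6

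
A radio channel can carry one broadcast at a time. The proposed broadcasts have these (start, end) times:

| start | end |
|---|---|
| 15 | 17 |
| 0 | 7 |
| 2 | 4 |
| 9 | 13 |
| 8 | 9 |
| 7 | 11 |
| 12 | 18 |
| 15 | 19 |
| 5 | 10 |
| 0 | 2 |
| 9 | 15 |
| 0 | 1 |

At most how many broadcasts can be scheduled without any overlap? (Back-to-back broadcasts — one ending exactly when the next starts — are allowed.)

Sorted by end: (0,1)  (0,2)  (2,4)  (0,7)  (8,9)  (5,10)  (7,11)  (9,13)  (9,15)  (15,17)  (12,18)  (15,19)
take (0,1); skip (0,2); take (2,4); take (8,9); skip (5,10); skip (7,11); take (9,13); skip (9,15); take (15,17).
Selected 5 broadcasts.

5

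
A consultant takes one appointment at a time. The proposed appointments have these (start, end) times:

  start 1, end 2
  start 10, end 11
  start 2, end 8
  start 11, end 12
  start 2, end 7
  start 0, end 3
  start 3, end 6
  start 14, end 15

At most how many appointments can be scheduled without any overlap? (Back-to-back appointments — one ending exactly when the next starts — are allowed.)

Order by finish time; keep every interval that doesn't clash with the previous kept one.
By end time: (1,2), (0,3), (3,6), (2,7), (2,8), (10,11), (11,12), (14,15).
Pick (1,2); next start ≥ 2 → (3,6); next start ≥ 6 → (10,11); next start ≥ 11 → (11,12); next start ≥ 12 → (14,15).
Selected 5 appointments.

5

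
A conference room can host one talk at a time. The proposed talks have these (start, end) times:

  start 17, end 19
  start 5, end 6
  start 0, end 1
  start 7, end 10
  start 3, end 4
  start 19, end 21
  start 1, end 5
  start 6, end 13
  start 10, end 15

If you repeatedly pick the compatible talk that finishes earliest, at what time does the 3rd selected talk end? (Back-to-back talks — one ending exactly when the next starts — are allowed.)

6

Sorted by end: (0,1)  (3,4)  (1,5)  (5,6)  (7,10)  (6,13)  (10,15)  (17,19)  (19,21)
take (0,1); take (3,4); take (5,6); take (7,10); skip (6,13); take (10,15); take (17,19); take (19,21).
Selected: (0,1) (3,4) (5,6) (7,10) (10,15) (17,19) (19,21)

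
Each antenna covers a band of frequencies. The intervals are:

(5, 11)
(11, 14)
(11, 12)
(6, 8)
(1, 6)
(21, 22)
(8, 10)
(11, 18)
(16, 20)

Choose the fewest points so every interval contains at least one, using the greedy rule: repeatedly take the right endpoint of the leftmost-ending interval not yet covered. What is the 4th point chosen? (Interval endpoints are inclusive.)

By right end: [1,6]  [6,8]  [8,10]  [5,11]  [11,12]  [11,14]  [11,18]  [16,20]  [21,22]
[1,6] uncovered → point at 6; [8,10] uncovered → point at 10; [11,12] uncovered → point at 12; [16,20] uncovered → point at 20; [21,22] uncovered → point at 22.
Points: 6, 10, 12, 20, 22 (5 total).

20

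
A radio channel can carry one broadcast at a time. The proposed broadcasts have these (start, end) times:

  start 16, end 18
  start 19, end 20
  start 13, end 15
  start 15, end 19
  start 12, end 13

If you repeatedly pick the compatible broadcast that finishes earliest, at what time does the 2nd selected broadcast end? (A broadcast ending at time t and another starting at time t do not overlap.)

15

Order by finish time; keep every interval that doesn't clash with the previous kept one.
By end time: (12,13), (13,15), (16,18), (15,19), (19,20).
Pick (12,13); next start ≥ 13 → (13,15); next start ≥ 15 → (16,18); next start ≥ 18 → (19,20).
Selected: (12,13) (13,15) (16,18) (19,20)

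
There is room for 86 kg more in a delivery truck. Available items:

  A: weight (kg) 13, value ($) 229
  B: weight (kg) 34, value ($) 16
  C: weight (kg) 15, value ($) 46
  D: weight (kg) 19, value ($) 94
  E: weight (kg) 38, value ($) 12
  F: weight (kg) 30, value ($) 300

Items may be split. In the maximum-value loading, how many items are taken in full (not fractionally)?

Greedy by value/weight ratio, highest first.
Ratios (sorted): A 17.62, F 10.00, D 4.95, C 3.07, B 0.47, E 0.32
take A (13 @ 229); take F (30 @ 300); take D (19 @ 94); take C (15 @ 46); take 9/34 of B → 4.24. Capacity used 86/86.
4 item(s) taken whole; one partial (take 9/34 of B).

4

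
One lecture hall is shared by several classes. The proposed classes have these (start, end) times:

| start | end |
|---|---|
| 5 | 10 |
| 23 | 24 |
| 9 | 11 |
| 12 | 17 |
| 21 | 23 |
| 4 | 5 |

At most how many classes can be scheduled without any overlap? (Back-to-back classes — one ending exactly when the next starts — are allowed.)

Sort by end time and greedily take each interval whose start is ≥ the last chosen end.
Sorted by end: (4,5)  (5,10)  (9,11)  (12,17)  (21,23)  (23,24)
take (4,5); take (5,10); take (12,17); take (21,23); take (23,24).
Selected 5 classes.

5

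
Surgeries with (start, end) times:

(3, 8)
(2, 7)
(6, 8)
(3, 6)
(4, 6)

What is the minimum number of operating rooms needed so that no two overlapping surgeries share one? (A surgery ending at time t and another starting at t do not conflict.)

Count concurrent intervals with a sweep; the peak is the room count.
Events (time:±→running): 2:+→1 3:+→2 3:+→3 4:+→4 … peak 4.

4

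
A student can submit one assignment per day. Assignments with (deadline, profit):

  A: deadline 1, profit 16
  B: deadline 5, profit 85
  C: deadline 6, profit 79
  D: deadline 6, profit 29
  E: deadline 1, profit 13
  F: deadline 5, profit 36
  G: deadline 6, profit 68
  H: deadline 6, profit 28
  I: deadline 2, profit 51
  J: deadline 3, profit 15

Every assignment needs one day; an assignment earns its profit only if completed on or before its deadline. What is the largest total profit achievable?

Sort by profit descending; place each in the latest free slot ≤ its deadline.
By profit: B(d5,85), C(d6,79), G(d6,68), I(d2,51), F(d5,36), D(d6,29), H(d6,28), A(d1,16), J(d3,15), E(d1,13)
B→slot 5; C→slot 6; G→slot 4; I→slot 2; F→slot 3; D→slot 1; H skipped; A skipped; J skipped; E skipped.
Profit = 29 + 51 + 36 + 68 + 85 + 79 = 348

348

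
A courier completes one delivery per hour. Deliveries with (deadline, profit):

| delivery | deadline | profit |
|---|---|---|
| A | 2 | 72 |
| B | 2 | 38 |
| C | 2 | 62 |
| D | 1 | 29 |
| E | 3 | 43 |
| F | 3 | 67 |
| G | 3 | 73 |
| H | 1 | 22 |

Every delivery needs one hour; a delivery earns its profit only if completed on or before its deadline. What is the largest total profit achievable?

212

Profit order: G=73 A=72 F=67 C=62 E=43 B=38 D=29 H=22
Assign: G→slot 3, A→slot 2, F→slot 1, C skipped, E skipped, B skipped, D skipped, H skipped.
Slots: [1:F] [2:A] [3:G]
Profit = 67 + 72 + 73 = 212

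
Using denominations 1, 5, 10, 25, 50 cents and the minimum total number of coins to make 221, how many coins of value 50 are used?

4

Use the largest denomination that fits, subtract, and repeat.
221 − 4×50→21 − 2×10→1 − 1×1→0
Count of 50: 4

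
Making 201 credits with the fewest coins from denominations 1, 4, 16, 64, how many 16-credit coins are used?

201 = 3×64 + 2×4 + 1×1
Count of 16: 0

0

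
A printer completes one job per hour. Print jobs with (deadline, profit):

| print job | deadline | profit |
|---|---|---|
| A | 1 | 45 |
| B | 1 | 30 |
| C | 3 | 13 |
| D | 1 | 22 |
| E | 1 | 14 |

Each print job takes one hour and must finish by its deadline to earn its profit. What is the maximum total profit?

58

Sort by profit descending; place each in the latest free slot ≤ its deadline.
Profit order: A=45 B=30 D=22 E=14 C=13
Assign: A→slot 1, B skipped, D skipped, E skipped, C→slot 3.
Slots: [1:A] [3:C]
Profit = 45 + 13 = 58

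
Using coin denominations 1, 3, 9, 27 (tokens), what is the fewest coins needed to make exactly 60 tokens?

4

60 = 2×27 + 2×3
Total coins = 2 + 2 = 4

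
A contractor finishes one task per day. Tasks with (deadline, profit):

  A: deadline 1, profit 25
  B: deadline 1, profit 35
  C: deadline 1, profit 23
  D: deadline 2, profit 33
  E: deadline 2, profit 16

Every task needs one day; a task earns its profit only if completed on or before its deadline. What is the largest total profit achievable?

68

Take jobs in profit order; each goes to the latest open slot no later than its deadline.
Profit order: B=35 D=33 A=25 C=23 E=16
Assign: B→slot 1, D→slot 2, A skipped, C skipped, E skipped.
Slots: [1:B] [2:D]
Profit = 35 + 33 = 68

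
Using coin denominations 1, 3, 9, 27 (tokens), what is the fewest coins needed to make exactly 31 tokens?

3

Greedy: take as many of the largest coin as possible, then repeat with the remainder.
31 = 1×27 + 1×3 + 1×1
Total coins = 1 + 1 + 1 = 3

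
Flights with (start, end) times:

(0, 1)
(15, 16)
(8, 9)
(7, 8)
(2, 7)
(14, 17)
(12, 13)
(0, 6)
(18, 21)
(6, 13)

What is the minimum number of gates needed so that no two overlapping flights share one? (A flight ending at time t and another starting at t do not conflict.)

2

Count concurrent intervals with a sweep; the peak is the room count.
Events (time:±→running): 0:+→1 0:+→2 … peak 2.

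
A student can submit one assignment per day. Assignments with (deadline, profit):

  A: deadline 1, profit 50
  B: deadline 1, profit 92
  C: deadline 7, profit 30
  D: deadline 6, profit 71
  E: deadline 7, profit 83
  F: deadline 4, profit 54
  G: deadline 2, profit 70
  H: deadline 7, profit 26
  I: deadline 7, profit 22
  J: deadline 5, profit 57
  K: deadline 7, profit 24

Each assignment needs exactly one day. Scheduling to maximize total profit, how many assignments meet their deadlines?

7

Sort by profit descending; place each in the latest free slot ≤ its deadline.
By profit: B(d1,92), E(d7,83), D(d6,71), G(d2,70), J(d5,57), F(d4,54), A(d1,50), C(d7,30), H(d7,26), K(d7,24), I(d7,22)
B→slot 1; E→slot 7; D→slot 6; G→slot 2; J→slot 5; F→slot 4; A skipped; C→slot 3; H skipped; K skipped; I skipped.
7 of 11 scheduled.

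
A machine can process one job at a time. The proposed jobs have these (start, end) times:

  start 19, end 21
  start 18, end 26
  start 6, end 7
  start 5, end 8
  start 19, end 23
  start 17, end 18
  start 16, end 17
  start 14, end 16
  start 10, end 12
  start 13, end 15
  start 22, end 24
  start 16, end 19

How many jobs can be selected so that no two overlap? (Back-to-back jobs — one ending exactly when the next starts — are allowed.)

Greedy by earliest finish: after sorting by end time, pick each interval compatible with the last pick.
By end time: (6,7), (5,8), (10,12), (13,15), (14,16), (16,17), (17,18), (16,19), (19,21), (19,23), (22,24), (18,26).
Pick (6,7); next start ≥ 7 → (10,12); next start ≥ 12 → (13,15); next start ≥ 15 → (16,17); next start ≥ 17 → (17,18); next start ≥ 18 → (19,21); next start ≥ 21 → (22,24).
Selected 7 jobs.

7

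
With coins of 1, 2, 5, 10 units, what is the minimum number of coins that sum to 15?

Use the largest denomination that fits, subtract, and repeat.
15 − 1×10→5 − 1×5→0
Total coins = 1 + 1 = 2

2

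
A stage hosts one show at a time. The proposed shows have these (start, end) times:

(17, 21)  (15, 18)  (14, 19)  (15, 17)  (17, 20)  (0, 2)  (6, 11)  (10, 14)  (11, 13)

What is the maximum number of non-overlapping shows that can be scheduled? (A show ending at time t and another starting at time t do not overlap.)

5

Order by finish time; keep every interval that doesn't clash with the previous kept one.
By end time: (0,2), (6,11), (11,13), (10,14), (15,17), (15,18), (14,19), (17,20), (17,21).
Pick (0,2); next start ≥ 2 → (6,11); next start ≥ 11 → (11,13); next start ≥ 13 → (15,17); next start ≥ 17 → (17,20).
Selected 5 shows.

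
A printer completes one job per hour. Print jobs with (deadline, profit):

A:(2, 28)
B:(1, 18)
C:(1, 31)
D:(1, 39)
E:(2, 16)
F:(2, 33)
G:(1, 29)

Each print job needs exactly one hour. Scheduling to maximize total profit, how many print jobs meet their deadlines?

2

Sort by profit descending; place each in the latest free slot ≤ its deadline.
By profit: D(d1,39), F(d2,33), C(d1,31), G(d1,29), A(d2,28), B(d1,18), E(d2,16)
D→slot 1; F→slot 2; C skipped; G skipped; A skipped; B skipped; E skipped.
2 of 7 scheduled.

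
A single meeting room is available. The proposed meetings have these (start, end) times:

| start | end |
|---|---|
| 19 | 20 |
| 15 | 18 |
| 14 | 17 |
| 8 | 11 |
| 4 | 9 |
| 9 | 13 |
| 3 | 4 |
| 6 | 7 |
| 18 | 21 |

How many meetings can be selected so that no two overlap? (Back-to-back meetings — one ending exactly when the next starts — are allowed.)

Order by finish time; keep every interval that doesn't clash with the previous kept one.
Sorted by end: (3,4)  (6,7)  (4,9)  (8,11)  (9,13)  (14,17)  (15,18)  (19,20)  (18,21)
take (3,4); take (6,7); take (8,11); take (14,17); skip (15,18); take (19,20).
Selected 5 meetings.

5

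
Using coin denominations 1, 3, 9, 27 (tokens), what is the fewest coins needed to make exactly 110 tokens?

6

110 = 4×27 + 2×1
Total coins = 4 + 2 = 6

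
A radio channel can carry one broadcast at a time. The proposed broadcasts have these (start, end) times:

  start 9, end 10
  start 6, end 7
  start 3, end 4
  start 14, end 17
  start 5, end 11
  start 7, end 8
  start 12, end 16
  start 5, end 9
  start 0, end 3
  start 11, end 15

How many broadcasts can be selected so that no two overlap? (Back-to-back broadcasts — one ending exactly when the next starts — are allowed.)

Sort by end time and greedily take each interval whose start is ≥ the last chosen end.
By end time: (0,3), (3,4), (6,7), (7,8), (5,9), (9,10), (5,11), (11,15), (12,16), (14,17).
Pick (0,3); next start ≥ 3 → (3,4); next start ≥ 4 → (6,7); next start ≥ 7 → (7,8); next start ≥ 8 → (9,10); next start ≥ 10 → (11,15).
Selected 6 broadcasts.

6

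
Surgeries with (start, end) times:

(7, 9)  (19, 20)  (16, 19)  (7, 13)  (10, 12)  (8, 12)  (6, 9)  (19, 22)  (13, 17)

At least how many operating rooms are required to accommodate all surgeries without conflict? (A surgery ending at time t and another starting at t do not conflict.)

Count concurrent intervals with a sweep; the peak is the room count.
Events (time:±→running): 6:+→1 7:+→2 7:+→3 8:+→4 … peak 4.

4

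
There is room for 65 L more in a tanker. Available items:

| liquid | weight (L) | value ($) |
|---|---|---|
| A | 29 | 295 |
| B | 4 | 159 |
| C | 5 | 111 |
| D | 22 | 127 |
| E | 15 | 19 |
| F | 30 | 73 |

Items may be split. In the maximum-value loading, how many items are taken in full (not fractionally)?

Ratios (sorted): B 39.75, C 22.20, A 10.17, D 5.77, F 2.43, E 1.27
take B (4 @ 159); take C (5 @ 111); take A (29 @ 295); take D (22 @ 127); take 5/30 of F → 12.17. Capacity used 65/65.
4 item(s) taken whole; one partial (take 5/30 of F).

4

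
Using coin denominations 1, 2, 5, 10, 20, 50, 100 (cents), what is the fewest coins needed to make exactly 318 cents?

318 − 3×100→18 − 1×10→8 − 1×5→3 − 1×2→1 − 1×1→0
Total coins = 3 + 1 + 1 + 1 + 1 = 7

7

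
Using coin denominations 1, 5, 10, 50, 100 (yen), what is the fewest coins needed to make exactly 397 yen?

11

397 − 3×100→97 − 1×50→47 − 4×10→7 − 1×5→2 − 2×1→0
Total coins = 3 + 1 + 4 + 1 + 2 = 11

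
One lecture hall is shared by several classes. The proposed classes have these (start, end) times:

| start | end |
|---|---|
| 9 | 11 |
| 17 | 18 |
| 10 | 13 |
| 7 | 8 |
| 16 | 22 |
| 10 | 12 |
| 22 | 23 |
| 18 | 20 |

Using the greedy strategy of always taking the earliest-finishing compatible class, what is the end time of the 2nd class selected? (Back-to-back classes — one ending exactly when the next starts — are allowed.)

11

Sort by end time and greedily take each interval whose start is ≥ the last chosen end.
Sorted by end: (7,8)  (9,11)  (10,12)  (10,13)  (17,18)  (18,20)  (16,22)  (22,23)
take (7,8); take (9,11); skip (10,13); take (17,18); take (18,20); skip (16,22); take (22,23).
Selected: (7,8) (9,11) (17,18) (18,20) (22,23)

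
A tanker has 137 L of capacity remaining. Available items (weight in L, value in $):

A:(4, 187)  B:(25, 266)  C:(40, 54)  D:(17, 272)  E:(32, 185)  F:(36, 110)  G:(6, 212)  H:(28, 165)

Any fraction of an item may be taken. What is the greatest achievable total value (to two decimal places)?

1363.39

Order: A (187/4=46.75) > G (212/6=35.33) > D (272/17=16.00) > B (266/25=10.64) > H (165/28=5.89) > E (185/32=5.78) > F (110/36=3.06) > C (54/40=1.35)
Fill: take A (4 @ 187) → take G (6 @ 212) → take D (17 @ 272) → take B (25 @ 266) → take H (28 @ 165) → take E (32 @ 185) → take 25/36 of F → 76.39; 137/137 used.
Total value = 1363.39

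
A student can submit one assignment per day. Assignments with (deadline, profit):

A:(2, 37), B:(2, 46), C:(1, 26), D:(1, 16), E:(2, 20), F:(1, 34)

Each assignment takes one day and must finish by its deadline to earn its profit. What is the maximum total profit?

Sort by profit descending; place each in the latest free slot ≤ its deadline.
Profit order: B=46 A=37 F=34 C=26 E=20 D=16
Assign: B→slot 2, A→slot 1, F skipped, C skipped, E skipped, D skipped.
Slots: [1:A] [2:B]
Profit = 37 + 46 = 83

83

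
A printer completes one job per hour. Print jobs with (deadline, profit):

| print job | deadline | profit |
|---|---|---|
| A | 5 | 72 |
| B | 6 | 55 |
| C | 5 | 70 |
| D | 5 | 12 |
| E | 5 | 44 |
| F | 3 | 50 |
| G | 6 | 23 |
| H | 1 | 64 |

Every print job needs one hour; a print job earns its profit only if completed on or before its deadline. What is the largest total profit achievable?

355

Profit order: A=72 C=70 H=64 B=55 F=50 E=44 G=23 D=12
Assign: A→slot 5, C→slot 4, H→slot 1, B→slot 6, F→slot 3, E→slot 2, G skipped, D skipped.
Slots: [1:H] [2:E] [3:F] [4:C] [5:A] [6:B]
Profit = 64 + 44 + 50 + 70 + 72 + 55 = 355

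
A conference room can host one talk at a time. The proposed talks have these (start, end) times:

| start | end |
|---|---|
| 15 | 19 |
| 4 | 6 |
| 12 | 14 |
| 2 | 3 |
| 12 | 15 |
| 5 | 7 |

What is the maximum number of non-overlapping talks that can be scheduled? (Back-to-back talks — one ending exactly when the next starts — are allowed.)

Greedy by earliest finish: after sorting by end time, pick each interval compatible with the last pick.
By end time: (2,3), (4,6), (5,7), (12,14), (12,15), (15,19).
Pick (2,3); next start ≥ 3 → (4,6); next start ≥ 6 → (12,14); next start ≥ 14 → (15,19).
Selected 4 talks.

4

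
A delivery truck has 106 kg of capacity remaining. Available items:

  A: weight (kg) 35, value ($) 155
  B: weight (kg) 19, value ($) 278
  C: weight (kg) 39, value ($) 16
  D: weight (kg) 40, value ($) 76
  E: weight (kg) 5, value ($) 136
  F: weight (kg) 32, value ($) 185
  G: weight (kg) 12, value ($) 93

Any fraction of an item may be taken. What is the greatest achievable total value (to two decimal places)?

852.70

Order: E (136/5=27.20) > B (278/19=14.63) > G (93/12=7.75) > F (185/32=5.78) > A (155/35=4.43) > D (76/40=1.90) > C (16/39=0.41)
Fill: take E (5 @ 136) → take B (19 @ 278) → take G (12 @ 93) → take F (32 @ 185) → take A (35 @ 155) → take 3/40 of D → 5.70; 106/106 used.
Total value = 852.70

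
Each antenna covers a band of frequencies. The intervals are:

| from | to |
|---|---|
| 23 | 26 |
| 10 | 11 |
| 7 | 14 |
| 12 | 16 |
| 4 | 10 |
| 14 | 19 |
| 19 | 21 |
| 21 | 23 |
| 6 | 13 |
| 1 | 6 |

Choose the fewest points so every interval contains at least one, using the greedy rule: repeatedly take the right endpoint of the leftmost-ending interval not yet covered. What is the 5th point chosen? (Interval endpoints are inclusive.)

26

Sort by right endpoint; whenever an interval is uncovered, place a point at its right end.
By right end: [1,6]  [4,10]  [10,11]  [6,13]  [7,14]  [12,16]  [14,19]  [19,21]  [21,23]  [23,26]
[1,6] uncovered → point at 6; [10,11] uncovered → point at 11; [12,16] uncovered → point at 16; [19,21] uncovered → point at 21; [23,26] uncovered → point at 26.
Points: 6, 11, 16, 21, 26 (5 total).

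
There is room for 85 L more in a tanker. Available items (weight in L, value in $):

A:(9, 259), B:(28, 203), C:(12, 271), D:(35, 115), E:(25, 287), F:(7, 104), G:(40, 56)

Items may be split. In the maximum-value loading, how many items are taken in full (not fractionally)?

Order: A (259/9=28.78) > C (271/12=22.58) > F (104/7=14.86) > E (287/25=11.48) > B (203/28=7.25) > D (115/35=3.29) > G (56/40=1.40)
Fill: take A (9 @ 259) → take C (12 @ 271) → take F (7 @ 104) → take E (25 @ 287) → take B (28 @ 203) → take 4/35 of D → 13.14; 85/85 used.
5 item(s) taken whole; one partial (take 4/35 of D).

5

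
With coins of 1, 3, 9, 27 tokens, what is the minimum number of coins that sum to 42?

4

42 = 1×27 + 1×9 + 2×3
Total coins = 1 + 1 + 2 = 4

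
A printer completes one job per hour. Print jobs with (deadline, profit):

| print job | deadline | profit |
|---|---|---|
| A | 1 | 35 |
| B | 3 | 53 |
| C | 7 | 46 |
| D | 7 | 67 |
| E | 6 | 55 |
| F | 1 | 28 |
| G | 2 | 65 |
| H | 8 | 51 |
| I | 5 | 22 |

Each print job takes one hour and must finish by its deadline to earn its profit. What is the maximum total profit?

394

By profit: D(d7,67), G(d2,65), E(d6,55), B(d3,53), H(d8,51), C(d7,46), A(d1,35), F(d1,28), I(d5,22)
D→slot 7; G→slot 2; E→slot 6; B→slot 3; H→slot 8; C→slot 5; A→slot 1; F skipped; I→slot 4.
Profit = 35 + 65 + 53 + 22 + 46 + 55 + 67 + 51 = 394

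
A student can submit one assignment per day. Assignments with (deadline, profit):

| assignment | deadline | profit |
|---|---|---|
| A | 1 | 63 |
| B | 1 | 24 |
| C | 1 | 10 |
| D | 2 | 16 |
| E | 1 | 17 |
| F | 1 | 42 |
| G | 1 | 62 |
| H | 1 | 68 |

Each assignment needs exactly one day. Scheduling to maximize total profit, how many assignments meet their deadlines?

By profit: H(d1,68), A(d1,63), G(d1,62), F(d1,42), B(d1,24), E(d1,17), D(d2,16), C(d1,10)
H→slot 1; A skipped; G skipped; F skipped; B skipped; E skipped; D→slot 2; C skipped.
2 of 8 scheduled.

2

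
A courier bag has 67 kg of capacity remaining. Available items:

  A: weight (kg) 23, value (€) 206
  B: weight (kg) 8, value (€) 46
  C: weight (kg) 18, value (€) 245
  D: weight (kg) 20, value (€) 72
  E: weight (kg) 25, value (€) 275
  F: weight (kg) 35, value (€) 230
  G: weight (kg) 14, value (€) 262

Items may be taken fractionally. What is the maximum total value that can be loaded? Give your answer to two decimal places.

871.57

Greedy by value/weight ratio, highest first.
Ratios (sorted): G 18.71, C 13.61, E 11.00, A 8.96, F 6.57, B 5.75, D 3.60
take G (14 @ 262); take C (18 @ 245); take E (25 @ 275); take 10/23 of A → 89.57. Capacity used 67/67.
Total value = 871.57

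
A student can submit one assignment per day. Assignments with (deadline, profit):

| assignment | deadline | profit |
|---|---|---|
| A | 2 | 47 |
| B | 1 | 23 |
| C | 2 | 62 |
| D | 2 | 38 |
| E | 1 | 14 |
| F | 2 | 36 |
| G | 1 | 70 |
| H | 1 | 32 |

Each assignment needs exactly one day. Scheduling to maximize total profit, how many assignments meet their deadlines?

Take jobs in profit order; each goes to the latest open slot no later than its deadline.
Profit order: G=70 C=62 A=47 D=38 F=36 H=32 B=23 E=14
Assign: G→slot 1, C→slot 2, A skipped, D skipped, F skipped, H skipped, B skipped, E skipped.
Slots: [1:G] [2:C]
2 of 8 scheduled.

2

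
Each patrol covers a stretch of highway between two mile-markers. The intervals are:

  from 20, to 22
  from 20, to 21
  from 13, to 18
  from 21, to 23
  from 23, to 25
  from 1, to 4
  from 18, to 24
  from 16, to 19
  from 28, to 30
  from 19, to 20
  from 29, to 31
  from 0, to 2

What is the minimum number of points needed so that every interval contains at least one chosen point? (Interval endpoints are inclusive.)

Sort by right endpoint; whenever an interval is uncovered, place a point at its right end.
By right end: [0,2]  [1,4]  [13,18]  [16,19]  [19,20]  [20,21]  [20,22]  [21,23]  [18,24]  [23,25]  [28,30]  [29,31]
[0,2] uncovered → point at 2; [13,18] uncovered → point at 18; [19,20] uncovered → point at 20; [21,23] uncovered → point at 23; [28,30] uncovered → point at 30.
Points: 2, 18, 20, 23, 30 (5 total).

5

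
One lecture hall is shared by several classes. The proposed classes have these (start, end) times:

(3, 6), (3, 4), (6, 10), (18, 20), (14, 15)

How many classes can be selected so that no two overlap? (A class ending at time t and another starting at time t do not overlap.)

4

By end time: (3,4), (3,6), (6,10), (14,15), (18,20).
Pick (3,4); next start ≥ 4 → (6,10); next start ≥ 10 → (14,15); next start ≥ 15 → (18,20).
Selected 4 classes.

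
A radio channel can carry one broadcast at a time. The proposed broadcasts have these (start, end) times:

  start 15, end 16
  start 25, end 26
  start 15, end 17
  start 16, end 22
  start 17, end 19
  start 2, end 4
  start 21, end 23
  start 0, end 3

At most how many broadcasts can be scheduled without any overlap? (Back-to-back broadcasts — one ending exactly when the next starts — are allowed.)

Order by finish time; keep every interval that doesn't clash with the previous kept one.
Sorted by end: (0,3)  (2,4)  (15,16)  (15,17)  (17,19)  (16,22)  (21,23)  (25,26)
take (0,3); skip (2,4); take (15,16); take (17,19); take (21,23); take (25,26).
Selected 5 broadcasts.

5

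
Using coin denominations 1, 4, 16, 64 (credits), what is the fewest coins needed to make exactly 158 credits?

8

Use the largest denomination that fits, subtract, and repeat.
158 − 2×64→30 − 1×16→14 − 3×4→2 − 2×1→0
Total coins = 2 + 1 + 3 + 2 = 8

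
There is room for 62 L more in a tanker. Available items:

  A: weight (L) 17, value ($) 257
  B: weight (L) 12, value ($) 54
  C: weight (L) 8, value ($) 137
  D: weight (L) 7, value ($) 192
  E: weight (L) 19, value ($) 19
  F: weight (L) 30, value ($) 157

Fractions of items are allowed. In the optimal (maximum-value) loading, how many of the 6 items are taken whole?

Sort by value per unit weight and fill in that order.
Order: D (192/7=27.43) > C (137/8=17.12) > A (257/17=15.12) > F (157/30=5.23) > B (54/12=4.50) > E (19/19=1.00)
Fill: take D (7 @ 192) → take C (8 @ 137) → take A (17 @ 257) → take F (30 @ 157); 62/62 used.
4 item(s) taken whole.

4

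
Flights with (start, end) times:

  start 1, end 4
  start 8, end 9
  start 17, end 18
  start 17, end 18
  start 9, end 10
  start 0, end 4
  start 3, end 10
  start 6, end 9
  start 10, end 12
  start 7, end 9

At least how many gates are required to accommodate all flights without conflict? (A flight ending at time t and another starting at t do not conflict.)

4

Count concurrent intervals with a sweep; the peak is the room count.
Events (time:±→running): 0:+→1 1:+→2 3:+→3 4:-→2 4:-→1 6:+→2 7:+→3 8:+→4 … peak 4.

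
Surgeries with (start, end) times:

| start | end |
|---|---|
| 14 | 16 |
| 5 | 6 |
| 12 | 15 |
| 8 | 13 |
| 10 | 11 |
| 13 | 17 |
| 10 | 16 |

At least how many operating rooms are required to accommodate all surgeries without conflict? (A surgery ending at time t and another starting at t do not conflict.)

The answer is the maximum number of intervals overlapping at any instant.
starts: [5, 8, 10, 10, 12, 13, 14]
ends:   [6, 11, 13, 15, 16, 16, 17]
s5→1 e6→0 s8→1 s10→2 s10→3 e11→2 s12→3 e13→2 s13→3 s14→4  — peak 4.

4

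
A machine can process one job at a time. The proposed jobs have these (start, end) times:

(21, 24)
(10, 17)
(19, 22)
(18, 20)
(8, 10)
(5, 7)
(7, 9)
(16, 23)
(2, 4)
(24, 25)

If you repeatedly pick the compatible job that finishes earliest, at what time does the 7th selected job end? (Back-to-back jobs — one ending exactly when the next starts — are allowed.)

Order by finish time; keep every interval that doesn't clash with the previous kept one.
By end time: (2,4), (5,7), (7,9), (8,10), (10,17), (18,20), (19,22), (16,23), (21,24), (24,25).
Pick (2,4); next start ≥ 4 → (5,7); next start ≥ 7 → (7,9); next start ≥ 9 → (10,17); next start ≥ 17 → (18,20); next start ≥ 20 → (21,24); next start ≥ 24 → (24,25).
Selected: (2,4) (5,7) (7,9) (10,17) (18,20) (21,24) (24,25)

25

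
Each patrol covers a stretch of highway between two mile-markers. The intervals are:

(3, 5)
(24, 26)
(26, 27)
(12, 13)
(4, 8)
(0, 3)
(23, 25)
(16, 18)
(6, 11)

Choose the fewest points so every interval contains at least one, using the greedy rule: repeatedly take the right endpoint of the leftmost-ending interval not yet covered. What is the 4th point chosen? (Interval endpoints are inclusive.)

By right end: [0,3]  [3,5]  [4,8]  [6,11]  [12,13]  [16,18]  [23,25]  [24,26]  [26,27]
[0,3] uncovered → point at 3; [4,8] uncovered → point at 8; [12,13] uncovered → point at 13; [16,18] uncovered → point at 18; [23,25] uncovered → point at 25; [26,27] uncovered → point at 27.
Points: 3, 8, 13, 18, 25, 27 (6 total).

18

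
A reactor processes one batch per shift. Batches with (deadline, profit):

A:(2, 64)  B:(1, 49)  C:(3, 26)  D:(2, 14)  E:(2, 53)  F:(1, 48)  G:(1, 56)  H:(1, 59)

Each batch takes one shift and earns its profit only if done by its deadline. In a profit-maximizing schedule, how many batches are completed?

Profit order: A=64 H=59 G=56 E=53 B=49 F=48 C=26 D=14
Assign: A→slot 2, H→slot 1, G skipped, E skipped, B skipped, F skipped, C→slot 3, D skipped.
Slots: [1:H] [2:A] [3:C]
3 of 8 scheduled.

3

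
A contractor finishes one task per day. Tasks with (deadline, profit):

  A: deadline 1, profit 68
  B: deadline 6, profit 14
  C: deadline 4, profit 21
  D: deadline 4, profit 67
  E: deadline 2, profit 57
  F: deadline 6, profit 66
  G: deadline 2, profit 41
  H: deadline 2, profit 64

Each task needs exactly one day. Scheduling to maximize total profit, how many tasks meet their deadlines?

6

Take jobs in profit order; each goes to the latest open slot no later than its deadline.
Profit order: A=68 D=67 F=66 H=64 E=57 G=41 C=21 B=14
Assign: A→slot 1, D→slot 4, F→slot 6, H→slot 2, E skipped, G skipped, C→slot 3, B→slot 5.
Slots: [1:A] [2:H] [3:C] [4:D] [5:B] [6:F]
6 of 8 scheduled.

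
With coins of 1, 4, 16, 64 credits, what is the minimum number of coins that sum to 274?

7

Use the largest denomination that fits, subtract, and repeat.
274 − 4×64→18 − 1×16→2 − 2×1→0
Total coins = 4 + 1 + 2 = 7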